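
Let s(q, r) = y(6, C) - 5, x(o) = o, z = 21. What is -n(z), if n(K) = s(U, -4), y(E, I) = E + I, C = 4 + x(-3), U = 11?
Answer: -2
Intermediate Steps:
C = 1 (C = 4 - 3 = 1)
s(q, r) = 2 (s(q, r) = (6 + 1) - 5 = 7 - 5 = 2)
n(K) = 2
-n(z) = -1*2 = -2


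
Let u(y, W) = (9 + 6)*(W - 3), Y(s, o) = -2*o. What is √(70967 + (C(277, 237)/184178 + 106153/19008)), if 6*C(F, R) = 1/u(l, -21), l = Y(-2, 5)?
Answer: √9438359325573969926355/364672440 ≈ 266.41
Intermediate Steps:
l = -10 (l = -2*5 = -10)
u(y, W) = -45 + 15*W (u(y, W) = 15*(-3 + W) = -45 + 15*W)
C(F, R) = -1/2160 (C(F, R) = 1/(6*(-45 + 15*(-21))) = 1/(6*(-45 - 315)) = (⅙)/(-360) = (⅙)*(-1/360) = -1/2160)
√(70967 + (C(277, 237)/184178 + 106153/19008)) = √(70967 + (-1/2160/184178 + 106153/19008)) = √(70967 + (-1/2160*1/184178 + 106153*(1/19008))) = √(70967 + (-1/397824480 + 106153/19008)) = √(70967 + 48877618063/8752138560) = √(621161894805583/8752138560) = √9438359325573969926355/364672440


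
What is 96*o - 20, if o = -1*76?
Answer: -7316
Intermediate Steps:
o = -76
96*o - 20 = 96*(-76) - 20 = -7296 - 20 = -7316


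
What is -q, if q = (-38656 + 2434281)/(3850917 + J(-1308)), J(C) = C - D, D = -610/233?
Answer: -558180625/896959507 ≈ -0.62230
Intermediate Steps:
D = -610/233 (D = -610*1/233 = -610/233 ≈ -2.6180)
J(C) = 610/233 + C (J(C) = C - 1*(-610/233) = C + 610/233 = 610/233 + C)
q = 558180625/896959507 (q = (-38656 + 2434281)/(3850917 + (610/233 - 1308)) = 2395625/(3850917 - 304154/233) = 2395625/(896959507/233) = 2395625*(233/896959507) = 558180625/896959507 ≈ 0.62230)
-q = -1*558180625/896959507 = -558180625/896959507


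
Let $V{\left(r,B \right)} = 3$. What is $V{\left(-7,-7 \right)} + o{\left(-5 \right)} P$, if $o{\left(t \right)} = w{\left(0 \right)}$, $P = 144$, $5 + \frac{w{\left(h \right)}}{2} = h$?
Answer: $-1437$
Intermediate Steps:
$w{\left(h \right)} = -10 + 2 h$
$o{\left(t \right)} = -10$ ($o{\left(t \right)} = -10 + 2 \cdot 0 = -10 + 0 = -10$)
$V{\left(-7,-7 \right)} + o{\left(-5 \right)} P = 3 - 1440 = -1437$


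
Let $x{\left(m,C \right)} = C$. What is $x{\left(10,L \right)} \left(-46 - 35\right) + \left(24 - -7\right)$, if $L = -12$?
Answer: $1003$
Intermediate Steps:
$x{\left(10,L \right)} \left(-46 - 35\right) + \left(24 - -7\right) = - 12 \left(-46 - 35\right) + \left(24 - -7\right) = \left(-12\right) \left(-81\right) + \left(24 + 7\right) = 972 + 31 = 1003$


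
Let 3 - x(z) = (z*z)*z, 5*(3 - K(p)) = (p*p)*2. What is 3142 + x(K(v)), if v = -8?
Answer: 1836022/125 ≈ 14688.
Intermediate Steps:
K(p) = 3 - 2*p²/5 (K(p) = 3 - p*p*2/5 = 3 - p²*2/5 = 3 - 2*p²/5)
x(z) = 3 - z³ (x(z) = 3 - z*z*z = 3 - z²*z = 3 - z³)
3142 + x(K(v)) = 3142 + (3 - (3 - ⅖*(-8)²)³) = 3142 + (3 - (3 - ⅖*64)³) = 3142 + (3 - (3 - 128/5)³) = 3142 + (3 - (-113/5)³) = 3142 + (3 - 1*(-1442897/125)) = 3142 + (3 + 1442897/125) = 3142 + 1443272/125 = 1836022/125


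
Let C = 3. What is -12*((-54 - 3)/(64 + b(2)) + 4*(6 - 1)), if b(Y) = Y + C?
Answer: -5292/23 ≈ -230.09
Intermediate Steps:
b(Y) = 3 + Y (b(Y) = Y + 3 = 3 + Y)
-12*((-54 - 3)/(64 + b(2)) + 4*(6 - 1)) = -12*((-54 - 3)/(64 + (3 + 2)) + 4*(6 - 1)) = -12*(-57/(64 + 5) + 4*5) = -12*(-57/69 + 20) = -12*(-57*1/69 + 20) = -12*(-19/23 + 20) = -12*441/23 = -5292/23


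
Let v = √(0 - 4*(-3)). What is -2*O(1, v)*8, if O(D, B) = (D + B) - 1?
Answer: -32*√3 ≈ -55.426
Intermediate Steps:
v = 2*√3 (v = √(0 + 12) = √12 = 2*√3 ≈ 3.4641)
O(D, B) = -1 + B + D (O(D, B) = (B + D) - 1 = -1 + B + D)
-2*O(1, v)*8 = -2*(-1 + 2*√3 + 1)*8 = -4*√3*8 = -32*√3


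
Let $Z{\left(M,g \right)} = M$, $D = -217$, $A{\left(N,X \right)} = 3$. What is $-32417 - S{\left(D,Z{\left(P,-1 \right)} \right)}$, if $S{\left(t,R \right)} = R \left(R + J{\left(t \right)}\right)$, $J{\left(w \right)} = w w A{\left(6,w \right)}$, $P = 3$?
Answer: $-456227$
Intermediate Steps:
$J{\left(w \right)} = 3 w^{2}$ ($J{\left(w \right)} = w w 3 = w^{2} \cdot 3 = 3 w^{2}$)
$S{\left(t,R \right)} = R \left(R + 3 t^{2}\right)$
$-32417 - S{\left(D,Z{\left(P,-1 \right)} \right)} = -32417 - 3 \left(3 + 3 \left(-217\right)^{2}\right) = -32417 - 3 \left(3 + 3 \cdot 47089\right) = -32417 - 3 \left(3 + 141267\right) = -32417 - 3 \cdot 141270 = -32417 - 423810 = -456227$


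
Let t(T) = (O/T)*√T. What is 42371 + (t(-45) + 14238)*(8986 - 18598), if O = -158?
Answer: -136813285 - 506232*I*√5/5 ≈ -1.3681e+8 - 2.2639e+5*I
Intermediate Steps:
t(T) = -158/√T (t(T) = (-158/T)*√T = -158/√T)
42371 + (t(-45) + 14238)*(8986 - 18598) = 42371 + (-(-158)*I*√5/15 + 14238)*(8986 - 18598) = 42371 + (-(-158)*I*√5/15 + 14238)*(-9612) = 42371 + (158*I*√5/15 + 14238)*(-9612) = 42371 + (14238 + 158*I*√5/15)*(-9612) = 42371 + (-136855656 - 506232*I*√5/5) = -136813285 - 506232*I*√5/5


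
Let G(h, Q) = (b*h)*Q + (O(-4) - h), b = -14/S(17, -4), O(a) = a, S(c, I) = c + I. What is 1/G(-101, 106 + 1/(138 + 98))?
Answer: 1534/17835817 ≈ 8.6007e-5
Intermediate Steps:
S(c, I) = I + c
b = -14/13 (b = -14/(-4 + 17) = -14/13 ≈ -1.0769)
G(h, Q) = -4 - h - 14*Q*h/13 (G(h, Q) = (-14*h/13)*Q + (-4 - h) = -14*Q*h/13 + (-4 - h) = -4 - h - 14*Q*h/13)
1/G(-101, 106 + 1/(138 + 98)) = 1/(-4 - 1*(-101) - 14/13*(106 + 1/(138 + 98))*(-101)) = 1/(-4 + 101 - 14/13*(106 + 1/236)*(-101)) = 1/(-4 + 101 - 14/13*25017/236*(-101)) = 1/(-4 + 101 + 17687019/1534) = 1/(17835817/1534) = 1534/17835817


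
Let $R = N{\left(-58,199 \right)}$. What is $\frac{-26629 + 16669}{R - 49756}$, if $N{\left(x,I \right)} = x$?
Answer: $\frac{4980}{24907} \approx 0.19994$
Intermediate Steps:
$R = -58$
$\frac{-26629 + 16669}{R - 49756} = \frac{-26629 + 16669}{-58 - 49756} = - \frac{9960}{-49814} = \left(-9960\right) \left(- \frac{1}{49814}\right) = \frac{4980}{24907}$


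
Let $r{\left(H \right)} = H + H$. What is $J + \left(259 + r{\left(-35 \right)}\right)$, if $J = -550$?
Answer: $-361$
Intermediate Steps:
$r{\left(H \right)} = 2 H$
$J + \left(259 + r{\left(-35 \right)}\right) = -550 + \left(259 + 2 \left(-35\right)\right) = -550 + \left(259 - 70\right) = -550 + 189 = -361$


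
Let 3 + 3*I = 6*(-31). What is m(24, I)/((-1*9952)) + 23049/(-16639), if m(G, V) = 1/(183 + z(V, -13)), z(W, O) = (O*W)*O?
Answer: -2400270476033/1732747656192 ≈ -1.3852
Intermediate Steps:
I = -63 (I = -1 + (6*(-31))/3 = -1 + (⅓)*(-186) = -1 - 62 = -63)
z(W, O) = W*O²
m(G, V) = 1/(183 + 169*V) (m(G, V) = 1/(183 + V*(-13)²) = 1/(183 + V*169) = 1/(183 + 169*V))
m(24, I)/((-1*9952)) + 23049/(-16639) = 1/((183 + 169*(-63))*((-1*9952))) + 23049/(-16639) = 1/((183 - 10647)*(-9952)) + 23049*(-1/16639) = -1/9952/(-10464) - 23049/16639 = -1/10464*(-1/9952) - 23049/16639 = 1/104137728 - 23049/16639 = -2400270476033/1732747656192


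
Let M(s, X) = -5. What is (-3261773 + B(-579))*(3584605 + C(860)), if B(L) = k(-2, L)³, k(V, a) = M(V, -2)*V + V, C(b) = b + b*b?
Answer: -14105165806965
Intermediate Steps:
C(b) = b + b²
k(V, a) = -4*V (k(V, a) = -5*V + V = -4*V)
B(L) = 512 (B(L) = (-4*(-2))³ = 8³ = 512)
(-3261773 + B(-579))*(3584605 + C(860)) = (-3261773 + 512)*(3584605 + 860*(1 + 860)) = -3261261*(3584605 + 860*861) = -3261261*(3584605 + 740460) = -3261261*4325065 = -14105165806965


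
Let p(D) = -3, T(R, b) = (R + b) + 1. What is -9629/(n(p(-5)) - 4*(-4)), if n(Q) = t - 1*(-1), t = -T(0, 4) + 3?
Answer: -9629/15 ≈ -641.93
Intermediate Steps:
T(R, b) = 1 + R + b
t = -2 (t = -(1 + 0 + 4) + 3 = -1*5 + 3 = -5 + 3 = -2)
n(Q) = -1 (n(Q) = -2 - 1*(-1) = -2 + 1 = -1)
-9629/(n(p(-5)) - 4*(-4)) = -9629/(-1 - 4*(-4)) = -9629/(-1 + 16) = -9629/15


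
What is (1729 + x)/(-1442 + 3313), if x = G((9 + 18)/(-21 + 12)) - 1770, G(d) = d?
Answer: -44/1871 ≈ -0.023517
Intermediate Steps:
x = -1773 (x = (9 + 18)/(-21 + 12) - 1770 = 27/(-9) - 1770 = 27*(-⅑) - 1770 = -3 - 1770 = -1773)
(1729 + x)/(-1442 + 3313) = (1729 - 1773)/(-1442 + 3313) = -44/1871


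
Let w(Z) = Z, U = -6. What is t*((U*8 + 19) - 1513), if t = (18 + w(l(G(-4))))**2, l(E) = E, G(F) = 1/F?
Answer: -3886611/8 ≈ -4.8583e+5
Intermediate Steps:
t = 5041/16 (t = (18 + 1/(-4))**2 = (18 - 1/4)**2 = (71/4)**2 = 5041/16 ≈ 315.06)
t*((U*8 + 19) - 1513) = 5041*((-6*8 + 19) - 1513)/16 = 5041*((-48 + 19) - 1513)/16 = 5041*(-29 - 1513)/16 = (5041/16)*(-1542) = -3886611/8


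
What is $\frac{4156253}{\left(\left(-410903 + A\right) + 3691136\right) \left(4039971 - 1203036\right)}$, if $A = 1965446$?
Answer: $\frac{4156253}{14881650353865} \approx 2.7929 \cdot 10^{-7}$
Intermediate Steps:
$\frac{4156253}{\left(\left(-410903 + A\right) + 3691136\right) \left(4039971 - 1203036\right)} = \frac{4156253}{\left(\left(-410903 + 1965446\right) + 3691136\right) \left(4039971 - 1203036\right)} = \frac{4156253}{\left(1554543 + 3691136\right) 2836935} = \frac{4156253}{5245679 \cdot 2836935} = \frac{4156253}{14881650353865}$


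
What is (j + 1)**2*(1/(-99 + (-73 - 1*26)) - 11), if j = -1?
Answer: 0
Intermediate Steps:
(j + 1)**2*(1/(-99 + (-73 - 1*26)) - 11) = (-1 + 1)**2*(1/(-99 + (-73 - 1*26)) - 11) = 0**2*(1/(-99 + (-73 - 26)) - 11) = 0*(1/(-99 - 99) - 11) = 0*(1/(-198) - 11) = 0*(-1/198 - 11) = 0*(-2179/198) = 0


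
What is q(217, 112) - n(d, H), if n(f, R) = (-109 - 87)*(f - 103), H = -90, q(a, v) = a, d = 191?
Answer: 17465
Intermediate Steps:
n(f, R) = 20188 - 196*f (n(f, R) = -196*(-103 + f) = 20188 - 196*f)
q(217, 112) - n(d, H) = 217 - (20188 - 196*191) = 217 - (20188 - 37436) = 217 - 1*(-17248) = 217 + 17248 = 17465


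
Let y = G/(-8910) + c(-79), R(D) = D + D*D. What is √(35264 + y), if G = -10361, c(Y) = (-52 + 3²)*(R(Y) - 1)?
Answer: I*√225087646190/990 ≈ 479.23*I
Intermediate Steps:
R(D) = D + D²
c(Y) = 43 - 43*Y*(1 + Y) (c(Y) = (-52 + 3²)*(Y*(1 + Y) - 1) = (-52 + 9)*(-1 + Y*(1 + Y)) = -43*(-1 + Y*(1 + Y)) = 43 - 43*Y*(1 + Y))
y = -2360453569/8910 (y = -10361/(-8910) + (43 - 43*(-79)*(1 - 79)) = -10361*(-1/8910) + (43 - 43*(-79)*(-78)) = 10361/8910 + (43 - 264966) = 10361/8910 - 264923 = -2360453569/8910 ≈ -2.6492e+5)
√(35264 + y) = √(35264 - 2360453569/8910) = √(-2046251329/8910) = I*√225087646190/990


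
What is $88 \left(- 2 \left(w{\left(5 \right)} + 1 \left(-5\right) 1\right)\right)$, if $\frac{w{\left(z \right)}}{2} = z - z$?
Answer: $880$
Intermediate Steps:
$w{\left(z \right)} = 0$ ($w{\left(z \right)} = 2 \left(z - z\right) = 2 \cdot 0 = 0$)
$88 \left(- 2 \left(w{\left(5 \right)} + 1 \left(-5\right) 1\right)\right) = 88 \left(- 2 \left(0 + 1 \left(-5\right) 1\right)\right) = 88 \left(- 2 \left(0 - 5\right)\right) = 88 \left(\left(-2\right) \left(-5\right)\right) = 88 \cdot 10 = 880$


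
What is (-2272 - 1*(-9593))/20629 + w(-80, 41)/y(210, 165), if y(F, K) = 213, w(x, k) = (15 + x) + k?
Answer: 354759/1464659 ≈ 0.24221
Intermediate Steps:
w(x, k) = 15 + k + x
(-2272 - 1*(-9593))/20629 + w(-80, 41)/y(210, 165) = (-2272 - 1*(-9593))/20629 + (15 + 41 - 80)/213 = (-2272 + 9593)*(1/20629) - 24*1/213 = 7321*(1/20629) - 8/71 = 7321/20629 - 8/71 = 354759/1464659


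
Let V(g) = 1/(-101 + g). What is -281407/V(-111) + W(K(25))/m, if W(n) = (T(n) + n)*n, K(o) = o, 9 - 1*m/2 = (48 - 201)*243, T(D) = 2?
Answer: 493016059051/8264 ≈ 5.9658e+7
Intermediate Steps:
m = 74376 (m = 18 - 2*(48 - 201)*243 = 18 - (-306)*243 = 18 - 2*(-37179) = 18 + 74358 = 74376)
W(n) = n*(2 + n) (W(n) = (2 + n)*n = n*(2 + n))
-281407/V(-111) + W(K(25))/m = -281407/(1/(-101 - 111)) + (25*(2 + 25))/74376 = -281407/(1/(-212)) + (25*27)*(1/74376) = -281407/(-1/212) + 675*(1/74376) = -281407*(-212) + 75/8264 = 59658284 + 75/8264 = 493016059051/8264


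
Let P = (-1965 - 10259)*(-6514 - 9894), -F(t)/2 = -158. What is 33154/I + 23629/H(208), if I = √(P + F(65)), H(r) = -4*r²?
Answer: -23629/173056 + 16577*√50142927/50142927 ≈ 2.2045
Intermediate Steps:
F(t) = 316 (F(t) = -2*(-158) = 316)
P = 200571392 (P = -12224*(-16408) = 200571392)
I = 2*√50142927 (I = √(200571392 + 316) = √200571708 = 2*√50142927 ≈ 14162.)
33154/I + 23629/H(208) = 33154/((2*√50142927)) + 23629/((-4*208²)) = 33154*(√50142927/100285854) + 23629/((-4*43264)) = 16577*√50142927/50142927 + 23629/(-173056) = 16577*√50142927/50142927 + 23629*(-1/173056) = 16577*√50142927/50142927 - 23629/173056 = -23629/173056 + 16577*√50142927/50142927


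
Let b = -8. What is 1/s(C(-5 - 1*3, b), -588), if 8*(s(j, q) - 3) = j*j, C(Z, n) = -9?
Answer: 8/105 ≈ 0.076190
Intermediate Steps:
s(j, q) = 3 + j²/8 (s(j, q) = 3 + (j*j)/8 = 3 + j²/8)
1/s(C(-5 - 1*3, b), -588) = 1/(3 + (⅛)*(-9)²) = 1/(3 + (⅛)*81) = 1/(3 + 81/8) = 1/(105/8) = 8/105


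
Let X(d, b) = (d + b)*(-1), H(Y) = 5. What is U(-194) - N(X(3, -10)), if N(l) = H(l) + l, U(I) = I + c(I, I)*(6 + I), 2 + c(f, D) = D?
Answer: 36642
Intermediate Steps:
c(f, D) = -2 + D
X(d, b) = -b - d (X(d, b) = (b + d)*(-1) = -b - d)
U(I) = I + (-2 + I)*(6 + I)
N(l) = 5 + l
U(-194) - N(X(3, -10)) = (-12 + (-194)² + 5*(-194)) - (5 + (-1*(-10) - 1*3)) = (-12 + 37636 - 970) - (5 + (10 - 3)) = 36654 - (5 + 7) = 36654 - 1*12 = 36654 - 12 = 36642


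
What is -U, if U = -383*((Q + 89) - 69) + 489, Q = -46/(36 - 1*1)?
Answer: 233367/35 ≈ 6667.6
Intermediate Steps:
Q = -46/35 (Q = -46/(36 - 1) = -46/35 ≈ -1.3143)
U = -233367/35 (U = -383*((-46/35 + 89) - 69) + 489 = -383*(3069/35 - 69) + 489 = -383*654/35 + 489 = -250482/35 + 489 = -233367/35 ≈ -6667.6)
-U = -1*(-233367/35) = 233367/35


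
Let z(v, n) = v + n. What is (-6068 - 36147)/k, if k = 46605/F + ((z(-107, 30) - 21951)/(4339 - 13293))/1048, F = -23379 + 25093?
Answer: -84872304960740/54671172769 ≈ -1552.4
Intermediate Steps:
F = 1714
z(v, n) = n + v
k = 54671172769/2010477436 (k = 46605/1714 + (((30 - 107) - 21951)/(4339 - 13293))/1048 = 46605*(1/1714) + ((-77 - 21951)/(-8954))*(1/1048) = 46605/1714 - 22028*(-1/8954)*(1/1048) = 46605/1714 + (11014/4477)*(1/1048) = 46605/1714 + 5507/2345948 = 54671172769/2010477436 ≈ 27.193)
(-6068 - 36147)/k = (-6068 - 36147)/(54671172769/2010477436) = -42215*2010477436/54671172769 = -84872304960740/54671172769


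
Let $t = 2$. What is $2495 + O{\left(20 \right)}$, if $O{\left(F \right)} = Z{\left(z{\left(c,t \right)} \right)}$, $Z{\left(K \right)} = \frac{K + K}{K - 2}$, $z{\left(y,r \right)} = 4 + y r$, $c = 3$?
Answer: $\frac{4995}{2} \approx 2497.5$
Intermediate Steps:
$z{\left(y,r \right)} = 4 + r y$
$Z{\left(K \right)} = \frac{2 K}{-2 + K}$
$O{\left(F \right)} = \frac{5}{2}$ ($O{\left(F \right)} = \frac{2 \left(4 + 2 \cdot 3\right)}{-2 + \left(4 + 2 \cdot 3\right)} = \frac{2 \left(4 + 6\right)}{-2 + \left(4 + 6\right)} = 2 \cdot 10 \frac{1}{-2 + 10} = 2 \cdot 10 \cdot \frac{1}{8} = \frac{5}{2}$)
$2495 + O{\left(20 \right)} = 2495 + \frac{5}{2} = \frac{4995}{2}$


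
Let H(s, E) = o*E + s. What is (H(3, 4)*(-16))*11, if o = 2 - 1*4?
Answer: 880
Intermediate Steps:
o = -2 (o = 2 - 4 = -2)
H(s, E) = s - 2*E (H(s, E) = -2*E + s = s - 2*E)
(H(3, 4)*(-16))*11 = ((3 - 2*4)*(-16))*11 = ((3 - 8)*(-16))*11 = -5*(-16)*11 = 80*11 = 880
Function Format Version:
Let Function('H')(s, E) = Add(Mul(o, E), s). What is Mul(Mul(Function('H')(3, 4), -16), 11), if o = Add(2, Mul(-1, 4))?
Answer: 880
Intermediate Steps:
o = -2 (o = Add(2, -4) = -2)
Function('H')(s, E) = Add(s, Mul(-2, E)) (Function('H')(s, E) = Add(Mul(-2, E), s) = Add(s, Mul(-2, E)))
Mul(Mul(Function('H')(3, 4), -16), 11) = Mul(Mul(Add(3, Mul(-2, 4)), -16), 11) = Mul(Mul(Add(3, -8), -16), 11) = Mul(Mul(-5, -16), 11) = Mul(80, 11) = 880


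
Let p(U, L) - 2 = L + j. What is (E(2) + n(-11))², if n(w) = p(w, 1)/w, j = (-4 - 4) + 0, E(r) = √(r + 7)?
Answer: 1444/121 ≈ 11.934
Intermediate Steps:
E(r) = √(7 + r)
j = -8 (j = -8 + 0 = -8)
p(U, L) = -6 + L (p(U, L) = 2 + (L - 8) = 2 + (-8 + L) = -6 + L)
n(w) = -5/w (n(w) = (-6 + 1)/w = -5/w)
(E(2) + n(-11))² = (√(7 + 2) - 5/(-11))² = (√9 - 5*(-1/11))² = (3 + 5/11)² = (38/11)² = 1444/121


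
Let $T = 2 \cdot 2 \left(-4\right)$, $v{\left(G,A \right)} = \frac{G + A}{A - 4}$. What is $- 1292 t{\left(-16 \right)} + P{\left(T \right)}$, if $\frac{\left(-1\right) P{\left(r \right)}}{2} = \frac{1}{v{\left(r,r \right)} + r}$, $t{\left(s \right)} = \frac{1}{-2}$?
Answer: $\frac{23261}{36} \approx 646.14$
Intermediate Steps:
$v{\left(G,A \right)} = \frac{A + G}{-4 + A}$
$T = -16$ ($T = 4 \left(-4\right) = -16$)
$t{\left(s \right)} = - \frac{1}{2}$
$P{\left(r \right)} = - \frac{2}{r + \frac{2 r}{-4 + r}}$ ($P{\left(r \right)} = - \frac{2}{\frac{r + r}{-4 + r} + r} = - \frac{2}{\frac{2 r}{-4 + r} + r} = - \frac{2}{r + \frac{2 r}{-4 + r}}$)
$- 1292 t{\left(-16 \right)} + P{\left(T \right)} = \left(-1292\right) \left(- \frac{1}{2}\right) + \frac{2 \left(4 - -16\right)}{\left(-16\right) \left(-2 - 16\right)} = 646 + 2 \left(- \frac{1}{16}\right) \frac{1}{-18} \left(4 + 16\right) = 646 + 2 \left(- \frac{1}{16}\right) \left(- \frac{1}{18}\right) 20 = 646 + \frac{5}{36} = \frac{23261}{36}$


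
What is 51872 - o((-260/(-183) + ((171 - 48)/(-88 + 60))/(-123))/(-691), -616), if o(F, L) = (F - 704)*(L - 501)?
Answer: -2600626571435/3540684 ≈ -7.3450e+5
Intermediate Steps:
o(F, L) = (-704 + F)*(-501 + L)
51872 - o((-260/(-183) + ((171 - 48)/(-88 + 60))/(-123))/(-691), -616) = 51872 - (352704 - 704*(-616) - 501*(-260/(-183) + ((171 - 48)/(-88 + 60))/(-123))/(-691) + ((-260/(-183) + ((171 - 48)/(-88 + 60))/(-123))/(-691))*(-616)) = 51872 - (352704 + 433664 - 501*(-260*(-1/183) + (123/(-28))*(-1/123))*(-1)/691 + ((-260*(-1/183) + (123/(-28))*(-1/123))*(-1/691))*(-616)) = 51872 - (352704 + 433664 - 501*(260/183 + (123*(-1/28))*(-1/123))*(-1)/691 + ((260/183 + (123*(-1/28))*(-1/123))*(-1/691))*(-616)) = 51872 - (352704 + 433664 - 501*(260/183 - 123/28*(-1/123))*(-1)/691 + ((260/183 - 123/28*(-1/123))*(-1/691))*(-616)) = 51872 - (352704 + 433664 - 501*(260/183 + 1/28)*(-1)/691 + ((260/183 + 1/28)*(-1/691))*(-616)) = 51872 - (352704 + 433664 - 1246321*(-1)/(1708*691) + ((7463/5124)*(-1/691))*(-616)) = 51872 - (352704 + 433664 - 501*(-7463/3540684) - 7463/3540684*(-616)) = 51872 - (352704 + 433664 + 1246321/1180228 + 164186/126453) = 51872 - 1*2784288931883/3540684 = 51872 - 2784288931883/3540684 = -2600626571435/3540684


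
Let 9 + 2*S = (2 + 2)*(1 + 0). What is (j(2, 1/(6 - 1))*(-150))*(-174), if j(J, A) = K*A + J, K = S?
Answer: 39150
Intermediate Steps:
S = -5/2 (S = -9/2 + ((2 + 2)*(1 + 0))/2 = -9/2 + (4*1)/2 = -9/2 + (1/2)*4 = -9/2 + 2 = -5/2 ≈ -2.5000)
K = -5/2 ≈ -2.5000
j(J, A) = J - 5*A/2 (j(J, A) = -5*A/2 + J = J - 5*A/2)
(j(2, 1/(6 - 1))*(-150))*(-174) = ((2 - 5/(2*(6 - 1)))*(-150))*(-174) = ((2 - 5/2/5)*(-150))*(-174) = ((2 - 5/2*1/5)*(-150))*(-174) = ((2 - 1/2)*(-150))*(-174) = ((3/2)*(-150))*(-174) = -225*(-174) = 39150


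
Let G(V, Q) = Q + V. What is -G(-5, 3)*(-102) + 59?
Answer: -145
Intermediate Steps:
-G(-5, 3)*(-102) + 59 = -(3 - 5)*(-102) + 59 = -1*(-2)*(-102) + 59 = 2*(-102) + 59 = -204 + 59 = -145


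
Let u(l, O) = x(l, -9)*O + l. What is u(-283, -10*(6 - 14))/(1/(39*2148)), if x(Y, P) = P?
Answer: -84023316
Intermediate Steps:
u(l, O) = l - 9*O (u(l, O) = -9*O + l = l - 9*O)
u(-283, -10*(6 - 14))/(1/(39*2148)) = (-283 - (-90)*(6 - 14))/(1/(39*2148)) = (-283 - (-90)*(-8))/(1/83772) = (-283 - 9*80)/(1/83772) = (-283 - 720)*83772 = -1003*83772 = -84023316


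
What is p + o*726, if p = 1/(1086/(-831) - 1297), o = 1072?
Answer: 279890737355/359631 ≈ 7.7827e+5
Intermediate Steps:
p = -277/359631 (p = 1/(1086*(-1/831) - 1297) = 1/(-362/277 - 1297) = 1/(-359631/277) = -277/359631 ≈ -0.00077023)
p + o*726 = -277/359631 + 1072*726 = -277/359631 + 778272 = 279890737355/359631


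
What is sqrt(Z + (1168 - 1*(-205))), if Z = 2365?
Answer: sqrt(3738) ≈ 61.139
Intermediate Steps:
sqrt(Z + (1168 - 1*(-205))) = sqrt(2365 + (1168 - 1*(-205))) = sqrt(2365 + (1168 + 205)) = sqrt(2365 + 1373) = sqrt(3738)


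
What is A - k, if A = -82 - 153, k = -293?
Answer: 58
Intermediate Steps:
A = -235
A - k = -235 - 1*(-293) = -235 + 293 = 58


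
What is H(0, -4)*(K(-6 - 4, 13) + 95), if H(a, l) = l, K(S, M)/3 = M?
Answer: -536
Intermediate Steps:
K(S, M) = 3*M
H(0, -4)*(K(-6 - 4, 13) + 95) = -4*(3*13 + 95) = -4*(39 + 95) = -4*134 = -536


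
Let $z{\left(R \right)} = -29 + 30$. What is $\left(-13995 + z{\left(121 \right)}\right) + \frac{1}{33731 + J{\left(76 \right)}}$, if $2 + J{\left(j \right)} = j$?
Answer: $- \frac{473067169}{33805} \approx -13994.0$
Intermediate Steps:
$J{\left(j \right)} = -2 + j$
$z{\left(R \right)} = 1$
$\left(-13995 + z{\left(121 \right)}\right) + \frac{1}{33731 + J{\left(76 \right)}} = \left(-13995 + 1\right) + \frac{1}{33731 + \left(-2 + 76\right)} = -13994 + \frac{1}{33731 + 74} = -13994 + \frac{1}{33805} = - \frac{473067169}{33805}$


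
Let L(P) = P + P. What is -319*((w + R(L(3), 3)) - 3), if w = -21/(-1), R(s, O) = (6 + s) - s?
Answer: -7656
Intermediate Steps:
L(P) = 2*P
R(s, O) = 6
w = 21 (w = -21*(-1) = 21)
-319*((w + R(L(3), 3)) - 3) = -319*((21 + 6) - 3) = -319*(27 - 3) = -319*24 = -7656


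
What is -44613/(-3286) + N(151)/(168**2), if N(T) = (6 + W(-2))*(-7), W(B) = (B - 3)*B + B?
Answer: 6422629/473184 ≈ 13.573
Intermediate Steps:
W(B) = B + B*(-3 + B) (W(B) = (-3 + B)*B + B = B*(-3 + B) + B = B + B*(-3 + B))
N(T) = -98 (N(T) = (6 - 2*(-2 - 2))*(-7) = (6 - 2*(-4))*(-7) = (6 + 8)*(-7) = 14*(-7) = -98)
-44613/(-3286) + N(151)/(168**2) = -44613/(-3286) - 98/(168**2) = -44613*(-1/3286) - 98/28224 = 44613/3286 - 98*1/28224 = 44613/3286 - 1/288 = 6422629/473184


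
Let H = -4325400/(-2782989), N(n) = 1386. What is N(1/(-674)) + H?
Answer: 429060906/309221 ≈ 1387.6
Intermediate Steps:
H = 480600/309221 (H = -4325400*(-1/2782989) = 480600/309221 ≈ 1.5542)
N(1/(-674)) + H = 1386 + 480600/309221 = 429060906/309221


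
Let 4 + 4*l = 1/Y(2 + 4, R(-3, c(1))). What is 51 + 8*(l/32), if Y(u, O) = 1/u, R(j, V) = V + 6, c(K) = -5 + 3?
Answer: 409/8 ≈ 51.125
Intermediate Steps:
c(K) = -2
R(j, V) = 6 + V
l = ½ (l = -1 + 1/(4*(1/(2 + 4))) = -1 + 1/(4*(1/6)) = -1 + 1/(4*(⅙)) = -1 + (¼)*6 = -1 + 3/2 = ½ ≈ 0.50000)
51 + 8*(l/32) = 51 + 8*((½)/32) = 51 + 8*((½)*(1/32)) = 51 + 8*(1/64) = 51 + ⅛ = 409/8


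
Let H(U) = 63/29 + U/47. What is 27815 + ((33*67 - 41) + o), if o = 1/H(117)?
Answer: 190526053/6354 ≈ 29985.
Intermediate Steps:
H(U) = 63/29 + U/47 (H(U) = 63*(1/29) + U*(1/47) = 63/29 + U/47)
o = 1363/6354 (o = 1/(63/29 + (1/47)*117) = 1/(63/29 + 117/47) = 1/(6354/1363) = 1363/6354 ≈ 0.21451)
27815 + ((33*67 - 41) + o) = 27815 + ((33*67 - 41) + 1363/6354) = 27815 + ((2211 - 41) + 1363/6354) = 27815 + (2170 + 1363/6354) = 27815 + 13789543/6354 = 190526053/6354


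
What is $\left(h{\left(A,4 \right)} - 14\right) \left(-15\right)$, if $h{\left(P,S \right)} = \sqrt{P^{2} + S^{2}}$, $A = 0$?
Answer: $150$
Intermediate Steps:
$\left(h{\left(A,4 \right)} - 14\right) \left(-15\right) = \left(\sqrt{0^{2} + 4^{2}} - 14\right) \left(-15\right) = \left(\sqrt{0 + 16} - 14\right) \left(-15\right) = \left(\sqrt{16} - 14\right) \left(-15\right) = \left(4 - 14\right) \left(-15\right) = \left(-10\right) \left(-15\right) = 150$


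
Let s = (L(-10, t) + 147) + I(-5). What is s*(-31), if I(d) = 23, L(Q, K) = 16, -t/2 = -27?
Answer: -5766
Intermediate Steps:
t = 54 (t = -2*(-27) = 54)
s = 186 (s = (16 + 147) + 23 = 163 + 23 = 186)
s*(-31) = 186*(-31) = -5766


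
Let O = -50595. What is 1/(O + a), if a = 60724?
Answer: 1/10129 ≈ 9.8726e-5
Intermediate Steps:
1/(O + a) = 1/(-50595 + 60724) = 1/10129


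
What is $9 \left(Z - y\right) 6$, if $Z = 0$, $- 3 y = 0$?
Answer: $0$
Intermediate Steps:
$y = 0$ ($y = \left(- \frac{1}{3}\right) 0 = 0$)
$9 \left(Z - y\right) 6 = 9 \left(0 - 0\right) 6 = 9 \left(0 + 0\right) 6 = 9 \cdot 0 \cdot 6 = 0 \cdot 6 = 0$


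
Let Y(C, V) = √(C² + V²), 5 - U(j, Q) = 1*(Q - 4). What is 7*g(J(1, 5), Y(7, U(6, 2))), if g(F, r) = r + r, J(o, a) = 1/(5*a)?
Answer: 98*√2 ≈ 138.59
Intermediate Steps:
J(o, a) = 1/(5*a)
U(j, Q) = 9 - Q (U(j, Q) = 5 - (Q - 4) = 5 - (-4 + Q) = 5 + (4 - Q) = 9 - Q)
g(F, r) = 2*r
7*g(J(1, 5), Y(7, U(6, 2))) = 7*(2*√(7² + (9 - 1*2)²)) = 7*(2*√(49 + (9 - 2)²)) = 7*(2*√(49 + 7²)) = 7*(2*√(49 + 49)) = 7*(2*√98) = 7*(2*(7*√2)) = 7*(14*√2) = 98*√2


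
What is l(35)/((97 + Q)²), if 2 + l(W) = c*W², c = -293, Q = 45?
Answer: -358927/20164 ≈ -17.800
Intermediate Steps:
l(W) = -2 - 293*W²
l(35)/((97 + Q)²) = (-2 - 293*35²)/((97 + 45)²) = (-2 - 293*1225)/(142²) = (-2 - 358925)/20164 = -358927*1/20164 = -358927/20164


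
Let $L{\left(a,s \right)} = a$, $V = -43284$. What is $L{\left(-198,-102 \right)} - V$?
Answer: $43086$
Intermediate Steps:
$L{\left(-198,-102 \right)} - V = -198 - -43284 = -198 + 43284 = 43086$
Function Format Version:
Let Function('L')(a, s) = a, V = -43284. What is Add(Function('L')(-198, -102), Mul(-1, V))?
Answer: 43086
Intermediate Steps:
Add(Function('L')(-198, -102), Mul(-1, V)) = Add(-198, Mul(-1, -43284)) = Add(-198, 43284) = 43086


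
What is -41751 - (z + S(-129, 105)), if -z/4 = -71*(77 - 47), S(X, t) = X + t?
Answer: -50247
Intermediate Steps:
z = 8520 (z = -(-284)*(77 - 47) = -(-284)*30 = -4*(-2130) = 8520)
-41751 - (z + S(-129, 105)) = -41751 - (8520 + (-129 + 105)) = -41751 - (8520 - 24) = -41751 - 1*8496 = -41751 - 8496 = -50247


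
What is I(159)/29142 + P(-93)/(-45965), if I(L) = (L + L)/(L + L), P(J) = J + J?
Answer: 5466377/1339512030 ≈ 0.0040809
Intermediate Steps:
P(J) = 2*J
I(L) = 1 (I(L) = (2*L)/((2*L)) = (2*L)*(1/(2*L)) = 1)
I(159)/29142 + P(-93)/(-45965) = 1/29142 + (2*(-93))/(-45965) = 1*(1/29142) - 186*(-1/45965) = 1/29142 + 186/45965 = 5466377/1339512030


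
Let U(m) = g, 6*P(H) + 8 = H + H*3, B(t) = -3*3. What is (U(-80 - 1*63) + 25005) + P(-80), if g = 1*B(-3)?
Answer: 74824/3 ≈ 24941.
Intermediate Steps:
B(t) = -9
P(H) = -4/3 + 2*H/3 (P(H) = -4/3 + (H + H*3)/6 = -4/3 + (H + 3*H)/6 = -4/3 + (4*H)/6 = -4/3 + 2*H/3)
g = -9 (g = 1*(-9) = -9)
U(m) = -9
(U(-80 - 1*63) + 25005) + P(-80) = (-9 + 25005) + (-4/3 + (2/3)*(-80)) = 24996 + (-4/3 - 160/3) = 24996 - 164/3 = 74824/3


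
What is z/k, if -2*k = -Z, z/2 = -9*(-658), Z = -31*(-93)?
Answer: 7896/961 ≈ 8.2164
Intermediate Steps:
Z = 2883
z = 11844 (z = 2*(-9*(-658)) = 2*5922 = 11844)
k = 2883/2 (k = -(-1)*2883/2 = -1/2*(-2883) = 2883/2 ≈ 1441.5)
z/k = 11844/(2883/2) = 11844*(2/2883) = 7896/961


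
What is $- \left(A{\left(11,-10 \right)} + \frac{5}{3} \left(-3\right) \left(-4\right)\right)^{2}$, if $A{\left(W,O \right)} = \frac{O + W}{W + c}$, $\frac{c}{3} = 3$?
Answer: $- \frac{160801}{400} \approx -402.0$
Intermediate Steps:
$c = 9$ ($c = 3 \cdot 3 = 9$)
$A{\left(W,O \right)} = \frac{O + W}{9 + W}$ ($A{\left(W,O \right)} = \frac{O + W}{W + 9} = \frac{O + W}{9 + W}$)
$- \left(A{\left(11,-10 \right)} + \frac{5}{3} \left(-3\right) \left(-4\right)\right)^{2} = - \left(\frac{-10 + 11}{9 + 11} + \frac{5}{3} \left(-3\right) \left(-4\right)\right)^{2} = - \left(\frac{1}{20} \cdot 1 + 5 \cdot \frac{1}{3} \left(-3\right) \left(-4\right)\right)^{2} = - \left(\frac{1}{20} \cdot 1 + \frac{5}{3} \left(-3\right) \left(-4\right)\right)^{2} = - \left(\frac{1}{20} - -20\right)^{2} = - \left(\frac{1}{20} + 20\right)^{2} = - \left(\frac{401}{20}\right)^{2} = \left(-1\right) \frac{160801}{400} = - \frac{160801}{400}$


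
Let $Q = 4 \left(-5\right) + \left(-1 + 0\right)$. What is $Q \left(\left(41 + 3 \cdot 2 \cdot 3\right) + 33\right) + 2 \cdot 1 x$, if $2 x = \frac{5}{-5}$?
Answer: $-1933$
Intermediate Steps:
$x = - \frac{1}{2}$ ($x = \frac{5 \frac{1}{-5}}{2} = \frac{5 \left(- \frac{1}{5}\right)}{2} = \frac{1}{2} \left(-1\right) = - \frac{1}{2} \approx -0.5$)
$Q = -21$ ($Q = -20 - 1 = -21$)
$Q \left(\left(41 + 3 \cdot 2 \cdot 3\right) + 33\right) + 2 \cdot 1 x = - 21 \left(\left(41 + 3 \cdot 2 \cdot 3\right) + 33\right) + 2 \cdot 1 \left(- \frac{1}{2}\right) = - 21 \left(\left(41 + 6 \cdot 3\right) + 33\right) + 2 \left(- \frac{1}{2}\right) = - 21 \left(\left(41 + 18\right) + 33\right) - 1 = - 21 \left(59 + 33\right) - 1 = \left(-21\right) 92 - 1 = -1932 - 1 = -1933$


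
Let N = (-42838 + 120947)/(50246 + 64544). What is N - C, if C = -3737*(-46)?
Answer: -19732552471/114790 ≈ -1.7190e+5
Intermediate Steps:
C = 171902
N = 78109/114790 ≈ 0.68045
N - C = 78109/114790 - 1*171902 = 78109/114790 - 171902 = -19732552471/114790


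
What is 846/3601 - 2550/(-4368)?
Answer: 165101/201656 ≈ 0.81873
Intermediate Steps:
846/3601 - 2550/(-4368) = 846*(1/3601) - 2550*(-1/4368) = 846/3601 + 425/728 = 165101/201656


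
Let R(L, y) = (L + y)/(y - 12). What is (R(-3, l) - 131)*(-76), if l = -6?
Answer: 9918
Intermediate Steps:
R(L, y) = (L + y)/(-12 + y)
(R(-3, l) - 131)*(-76) = ((-3 - 6)/(-12 - 6) - 131)*(-76) = (-9/(-18) - 131)*(-76) = (-1/18*(-9) - 131)*(-76) = (1/2 - 131)*(-76) = -261/2*(-76) = 9918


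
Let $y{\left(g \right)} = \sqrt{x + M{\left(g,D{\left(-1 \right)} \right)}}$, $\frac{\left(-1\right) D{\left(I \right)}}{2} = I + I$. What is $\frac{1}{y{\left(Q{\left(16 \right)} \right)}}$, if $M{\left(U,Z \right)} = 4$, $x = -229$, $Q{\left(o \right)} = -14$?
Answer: $- \frac{i}{15} \approx - 0.066667 i$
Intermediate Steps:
$D{\left(I \right)} = - 4 I$ ($D{\left(I \right)} = - 2 \left(I + I\right) = - 2 \cdot 2 I = - 4 I$)
$y{\left(g \right)} = 15 i$ ($y{\left(g \right)} = \sqrt{-229 + 4} = \sqrt{-225} = 15 i$)
$\frac{1}{y{\left(Q{\left(16 \right)} \right)}} = \frac{1}{15 i} = - \frac{i}{15}$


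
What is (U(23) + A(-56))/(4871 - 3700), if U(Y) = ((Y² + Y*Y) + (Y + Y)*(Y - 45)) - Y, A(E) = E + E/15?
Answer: -551/17565 ≈ -0.031369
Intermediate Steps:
A(E) = 16*E/15 (A(E) = E + E*(1/15) = E + E/15 = 16*E/15)
U(Y) = -Y + 2*Y² + 2*Y*(-45 + Y) (U(Y) = ((Y² + Y²) + (2*Y)*(-45 + Y)) - Y = (2*Y² + 2*Y*(-45 + Y)) - Y = -Y + 2*Y² + 2*Y*(-45 + Y))
(U(23) + A(-56))/(4871 - 3700) = (23*(-91 + 4*23) + (16/15)*(-56))/(4871 - 3700) = (23*(-91 + 92) - 896/15)/1171 = (23*1 - 896/15)*(1/1171) = (23 - 896/15)*(1/1171) = -551/15*1/1171 = -551/17565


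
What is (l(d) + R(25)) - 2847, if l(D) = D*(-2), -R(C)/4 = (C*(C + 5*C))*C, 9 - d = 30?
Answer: -377805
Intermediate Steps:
d = -21 (d = 9 - 1*30 = 9 - 30 = -21)
R(C) = -24*C³ (R(C) = -4*C*(C + 5*C)*C = -4*C*(6*C)*C = -4*6*C²*C = -24*C³)
l(D) = -2*D
(l(d) + R(25)) - 2847 = (-2*(-21) - 24*25³) - 2847 = (42 - 24*15625) - 2847 = (42 - 375000) - 2847 = -374958 - 2847 = -377805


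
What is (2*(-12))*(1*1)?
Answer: -24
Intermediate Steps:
(2*(-12))*(1*1) = -24*1 = -24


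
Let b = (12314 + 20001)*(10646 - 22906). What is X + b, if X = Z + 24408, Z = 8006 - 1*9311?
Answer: -396158797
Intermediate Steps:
Z = -1305 (Z = 8006 - 9311 = -1305)
b = -396181900 (b = 32315*(-12260) = -396181900)
X = 23103 (X = -1305 + 24408 = 23103)
X + b = 23103 - 396181900 = -396158797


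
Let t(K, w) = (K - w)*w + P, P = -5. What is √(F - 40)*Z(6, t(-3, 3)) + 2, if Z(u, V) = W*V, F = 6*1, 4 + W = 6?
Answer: 2 - 46*I*√34 ≈ 2.0 - 268.22*I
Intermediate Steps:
W = 2 (W = -4 + 6 = 2)
t(K, w) = -5 + w*(K - w) (t(K, w) = (K - w)*w - 5 = w*(K - w) - 5 = -5 + w*(K - w))
F = 6
Z(u, V) = 2*V
√(F - 40)*Z(6, t(-3, 3)) + 2 = √(6 - 40)*(2*(-5 - 1*3² - 3*3)) + 2 = √(-34)*(2*(-5 - 1*9 - 9)) + 2 = (I*√34)*(2*(-5 - 9 - 9)) + 2 = (I*√34)*(2*(-23)) + 2 = (I*√34)*(-46) + 2 = -46*I*√34 + 2 = 2 - 46*I*√34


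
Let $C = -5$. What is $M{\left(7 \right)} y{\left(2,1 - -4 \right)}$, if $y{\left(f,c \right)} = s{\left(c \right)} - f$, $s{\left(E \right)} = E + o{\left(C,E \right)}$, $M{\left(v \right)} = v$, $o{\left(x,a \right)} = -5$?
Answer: $-14$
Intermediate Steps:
$s{\left(E \right)} = -5 + E$ ($s{\left(E \right)} = E - 5 = -5 + E$)
$y{\left(f,c \right)} = -5 + c - f$ ($y{\left(f,c \right)} = \left(-5 + c\right) - f = -5 + c - f$)
$M{\left(7 \right)} y{\left(2,1 - -4 \right)} = 7 \left(-5 + \left(1 - -4\right) - 2\right) = 7 \left(-5 + \left(1 + 4\right) - 2\right) = 7 \left(-5 + 5 - 2\right) = 7 \left(-2\right) = -14$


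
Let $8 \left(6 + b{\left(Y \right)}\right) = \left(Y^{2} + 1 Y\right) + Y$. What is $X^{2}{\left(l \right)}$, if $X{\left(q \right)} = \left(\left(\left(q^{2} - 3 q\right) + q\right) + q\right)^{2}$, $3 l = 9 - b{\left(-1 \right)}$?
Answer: $\frac{18977037610894561}{110075314176} \approx 1.724 \cdot 10^{5}$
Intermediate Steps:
$b{\left(Y \right)} = -6 + \frac{Y}{4} + \frac{Y^{2}}{8}$ ($b{\left(Y \right)} = -6 + \frac{\left(Y^{2} + 1 Y\right) + Y}{8} = -6 + \frac{\left(Y^{2} + Y\right) + Y}{8} = -6 + \frac{\left(Y + Y^{2}\right) + Y}{8} = -6 + \frac{Y^{2} + 2 Y}{8} = -6 + \left(\frac{Y}{4} + \frac{Y^{2}}{8}\right) = -6 + \frac{Y}{4} + \frac{Y^{2}}{8}$)
$l = \frac{121}{24}$ ($l = \frac{9 - \left(-6 + \frac{1}{4} \left(-1\right) + \frac{\left(-1\right)^{2}}{8}\right)}{3} = \frac{9 - \left(-6 - \frac{1}{4} + \frac{1}{8} \cdot 1\right)}{3} = \frac{9 - \left(-6 - \frac{1}{4} + \frac{1}{8}\right)}{3} = \frac{9 - - \frac{49}{8}}{3} = \frac{9 + \frac{49}{8}}{3} = \frac{1}{3} \cdot \frac{121}{8} = \frac{121}{24} \approx 5.0417$)
$X{\left(q \right)} = \left(q^{2} - q\right)^{2}$ ($X{\left(q \right)} = \left(\left(q^{2} - 2 q\right) + q\right)^{2} = \left(q^{2} - q\right)^{2}$)
$X^{2}{\left(l \right)} = \left(\left(\frac{121}{24}\right)^{2} \left(-1 + \frac{121}{24}\right)^{2}\right)^{2} = \left(\frac{14641 \left(\frac{97}{24}\right)^{2}}{576}\right)^{2} = \left(\frac{14641}{576} \cdot \frac{9409}{576}\right)^{2} = \left(\frac{137757169}{331776}\right)^{2} = \frac{18977037610894561}{110075314176}$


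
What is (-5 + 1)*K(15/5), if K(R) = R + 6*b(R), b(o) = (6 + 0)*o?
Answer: -444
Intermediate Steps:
b(o) = 6*o
K(R) = 37*R (K(R) = R + 6*(6*R) = R + 36*R = 37*R)
(-5 + 1)*K(15/5) = (-5 + 1)*(37*(15/5)) = -148*15*(1/5) = -148*3 = -4*111 = -444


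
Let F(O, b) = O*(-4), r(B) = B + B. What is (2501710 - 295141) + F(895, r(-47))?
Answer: 2202989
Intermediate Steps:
r(B) = 2*B
F(O, b) = -4*O
(2501710 - 295141) + F(895, r(-47)) = (2501710 - 295141) - 4*895 = 2206569 - 3580 = 2202989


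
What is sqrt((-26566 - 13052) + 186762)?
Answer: 2*sqrt(36786) ≈ 383.59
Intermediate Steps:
sqrt((-26566 - 13052) + 186762) = sqrt(-39618 + 186762) = sqrt(147144) = 2*sqrt(36786)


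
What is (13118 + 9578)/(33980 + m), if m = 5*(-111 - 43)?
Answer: 11348/16605 ≈ 0.68341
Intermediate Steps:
m = -770 (m = 5*(-154) = -770)
(13118 + 9578)/(33980 + m) = (13118 + 9578)/(33980 - 770) = 22696/33210 = 22696*(1/33210) = 11348/16605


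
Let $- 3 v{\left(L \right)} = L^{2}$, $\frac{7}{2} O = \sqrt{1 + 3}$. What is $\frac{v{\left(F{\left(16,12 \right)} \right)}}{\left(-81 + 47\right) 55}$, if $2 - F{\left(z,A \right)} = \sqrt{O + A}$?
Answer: $\frac{58}{19635} - \frac{4 \sqrt{154}}{19635} \approx 0.00042584$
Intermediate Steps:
$O = \frac{4}{7}$ ($O = \frac{2 \sqrt{1 + 3}}{7} = \frac{2 \sqrt{4}}{7} = \frac{2}{7} \cdot 2 = \frac{4}{7} \approx 0.57143$)
$F{\left(z,A \right)} = 2 - \sqrt{\frac{4}{7} + A}$
$v{\left(L \right)} = - \frac{L^{2}}{3}$
$\frac{v{\left(F{\left(16,12 \right)} \right)}}{\left(-81 + 47\right) 55} = \frac{\left(- \frac{1}{3}\right) \left(2 - \frac{\sqrt{28 + 49 \cdot 12}}{7}\right)^{2}}{\left(-81 + 47\right) 55} = \frac{\left(- \frac{1}{3}\right) \left(2 - \frac{\sqrt{28 + 588}}{7}\right)^{2}}{\left(-34\right) 55} = \frac{\left(- \frac{1}{3}\right) \left(2 - \frac{\sqrt{616}}{7}\right)^{2}}{-1870} = - \frac{\left(2 - \frac{2 \sqrt{154}}{7}\right)^{2}}{3} \left(- \frac{1}{1870}\right) = \frac{\left(2 - \frac{2 \sqrt{154}}{7}\right)^{2}}{5610}$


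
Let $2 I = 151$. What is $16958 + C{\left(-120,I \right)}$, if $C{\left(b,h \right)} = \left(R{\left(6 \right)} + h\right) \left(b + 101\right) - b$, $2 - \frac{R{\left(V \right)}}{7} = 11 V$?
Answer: $\frac{48311}{2} \approx 24156.0$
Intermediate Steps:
$I = \frac{151}{2}$ ($I = \frac{1}{2} \cdot 151 = \frac{151}{2} \approx 75.5$)
$R{\left(V \right)} = 14 - 77 V$ ($R{\left(V \right)} = 14 - 7 \cdot 11 V = 14 - 77 V$)
$C{\left(b,h \right)} = - b + \left(-448 + h\right) \left(101 + b\right)$ ($C{\left(b,h \right)} = \left(\left(14 - 462\right) + h\right) \left(b + 101\right) - b = \left(\left(14 - 462\right) + h\right) \left(101 + b\right) - b = \left(-448 + h\right) \left(101 + b\right) - b = - b + \left(-448 + h\right) \left(101 + b\right)$)
$16958 + C{\left(-120,I \right)} = 16958 - - \frac{14395}{2} = 16958 + \left(-45248 + 53880 + \frac{15251}{2} - 9060\right) = 16958 + \frac{14395}{2} = \frac{48311}{2}$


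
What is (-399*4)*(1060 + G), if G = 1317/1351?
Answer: -326809956/193 ≈ -1.6933e+6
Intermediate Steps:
G = 1317/1351 (G = 1317*(1/1351) = 1317/1351 ≈ 0.97483)
(-399*4)*(1060 + G) = (-399*4)*(1060 + 1317/1351) = -1596*1433377/1351 = -326809956/193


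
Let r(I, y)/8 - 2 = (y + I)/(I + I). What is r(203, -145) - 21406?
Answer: -149722/7 ≈ -21389.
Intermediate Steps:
r(I, y) = 16 + 4*(I + y)/I (r(I, y) = 16 + 8*((y + I)/(I + I)) = 16 + 8*((I + y)/((2*I))) = 16 + 8*((I + y)*(1/(2*I))) = 16 + 8*((I + y)/(2*I)) = 16 + 4*(I + y)/I)
r(203, -145) - 21406 = (20 + 4*(-145)/203) - 21406 = (20 + 4*(-145)*(1/203)) - 21406 = (20 - 20/7) - 21406 = 120/7 - 21406 = -149722/7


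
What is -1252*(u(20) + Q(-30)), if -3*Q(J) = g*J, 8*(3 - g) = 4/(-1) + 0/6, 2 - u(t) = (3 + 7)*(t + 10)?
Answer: 329276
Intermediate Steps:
u(t) = -98 - 10*t (u(t) = 2 - (3 + 7)*(t + 10) = 2 - 10*(10 + t) = 2 - (100 + 10*t) = 2 + (-100 - 10*t) = -98 - 10*t)
g = 7/2 (g = 3 - (4/(-1) + 0/6)/8 = 3 - (4*(-1) + 0*(1/6))/8 = 3 - (-4 + 0)/8 = 3 - 1/8*(-4) = 3 + 1/2 = 7/2 ≈ 3.5000)
Q(J) = -7*J/6
-1252*(u(20) + Q(-30)) = -1252*((-98 - 10*20) - 7/6*(-30)) = -1252*((-98 - 200) + 35) = -1252*(-298 + 35) = -1252*(-263) = 329276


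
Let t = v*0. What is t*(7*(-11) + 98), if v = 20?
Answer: 0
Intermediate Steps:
t = 0 (t = 20*0 = 0)
t*(7*(-11) + 98) = 0*(7*(-11) + 98) = 0*(-77 + 98) = 0*21 = 0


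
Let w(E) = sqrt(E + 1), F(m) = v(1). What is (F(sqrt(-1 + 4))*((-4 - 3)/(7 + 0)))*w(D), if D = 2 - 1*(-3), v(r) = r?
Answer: -sqrt(6) ≈ -2.4495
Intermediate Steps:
F(m) = 1
D = 5 (D = 2 + 3 = 5)
w(E) = sqrt(1 + E)
(F(sqrt(-1 + 4))*((-4 - 3)/(7 + 0)))*w(D) = (1*((-4 - 3)/(7 + 0)))*sqrt(1 + 5) = (1*(-7/7))*sqrt(6) = (1*(-7*1/7))*sqrt(6) = (1*(-1))*sqrt(6) = -sqrt(6)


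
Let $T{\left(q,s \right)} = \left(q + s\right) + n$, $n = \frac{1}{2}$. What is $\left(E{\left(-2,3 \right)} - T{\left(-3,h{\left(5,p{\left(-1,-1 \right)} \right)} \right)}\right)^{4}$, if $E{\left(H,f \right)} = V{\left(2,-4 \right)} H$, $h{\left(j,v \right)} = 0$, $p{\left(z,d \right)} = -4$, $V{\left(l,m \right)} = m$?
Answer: $\frac{194481}{16} \approx 12155.0$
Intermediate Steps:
$n = \frac{1}{2} \approx 0.5$
$T{\left(q,s \right)} = \frac{1}{2} + q + s$ ($T{\left(q,s \right)} = \left(q + s\right) + \frac{1}{2} = \frac{1}{2} + q + s$)
$E{\left(H,f \right)} = - 4 H$
$\left(E{\left(-2,3 \right)} - T{\left(-3,h{\left(5,p{\left(-1,-1 \right)} \right)} \right)}\right)^{4} = \left(\left(-4\right) \left(-2\right) - \left(\frac{1}{2} - 3 + 0\right)\right)^{4} = \left(8 - - \frac{5}{2}\right)^{4} = \left(8 + \frac{5}{2}\right)^{4} = \left(\frac{21}{2}\right)^{4} = \frac{194481}{16}$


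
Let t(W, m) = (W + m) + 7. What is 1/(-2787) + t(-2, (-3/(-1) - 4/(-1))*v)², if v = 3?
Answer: 1884011/2787 ≈ 676.00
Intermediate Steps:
t(W, m) = 7 + W + m
1/(-2787) + t(-2, (-3/(-1) - 4/(-1))*v)² = 1/(-2787) + (7 - 2 + (-3/(-1) - 4/(-1))*3)² = -1/2787 + (7 - 2 + (-3*(-1) - 4*(-1))*3)² = -1/2787 + (7 - 2 + (3 + 4)*3)² = -1/2787 + (7 - 2 + 7*3)² = -1/2787 + (7 - 2 + 21)² = -1/2787 + 26² = -1/2787 + 676 = 1884011/2787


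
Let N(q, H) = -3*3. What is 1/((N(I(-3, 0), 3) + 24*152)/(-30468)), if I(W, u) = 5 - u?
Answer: -10156/1213 ≈ -8.3726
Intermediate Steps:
N(q, H) = -9
1/((N(I(-3, 0), 3) + 24*152)/(-30468)) = 1/((-9 + 24*152)/(-30468)) = 1/((-9 + 3648)*(-1/30468)) = 1/(3639*(-1/30468)) = 1/(-1213/10156) = -10156/1213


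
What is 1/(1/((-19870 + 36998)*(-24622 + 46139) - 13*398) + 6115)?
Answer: 368538002/2253609882231 ≈ 0.00016353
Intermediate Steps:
1/(1/((-19870 + 36998)*(-24622 + 46139) - 13*398) + 6115) = 1/(1/(17128*21517 - 5174) + 6115) = 1/(1/(368543176 - 5174) + 6115) = 1/(1/368538002 + 6115) = 1/(2253609882231/368538002) = 368538002/2253609882231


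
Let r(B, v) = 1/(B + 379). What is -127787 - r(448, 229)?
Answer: -105679850/827 ≈ -1.2779e+5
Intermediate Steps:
r(B, v) = 1/(379 + B)
-127787 - r(448, 229) = -127787 - 1/(379 + 448) = -127787 - 1/827 = -105679850/827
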